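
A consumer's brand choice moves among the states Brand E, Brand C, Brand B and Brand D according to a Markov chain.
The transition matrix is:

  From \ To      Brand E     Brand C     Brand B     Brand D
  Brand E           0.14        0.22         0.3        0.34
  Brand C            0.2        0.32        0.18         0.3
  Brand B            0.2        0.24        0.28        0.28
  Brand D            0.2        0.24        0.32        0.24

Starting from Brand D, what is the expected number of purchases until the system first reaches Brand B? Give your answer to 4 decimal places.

3.5679

Let t(s) be the expected number of purchases to first reach Brand B from state s, with t(Brand B) = 0. Conditioning on the first purchase:
t(Brand E) = 1 + 0.14·t(Brand E) + 0.22·t(Brand C) + 0.34·t(Brand D)
t(Brand C) = 1 + 0.2·t(Brand E) + 0.32·t(Brand C) + 0.3·t(Brand D)
t(Brand D) = 1 + 0.2·t(Brand E) + 0.24·t(Brand C) + 0.24·t(Brand D)
Solving: t(Brand E) = 3.6249, t(Brand C) = 4.1108, t(Brand D) = 3.5679.
Expected purchases from Brand D to Brand B: 3.5679.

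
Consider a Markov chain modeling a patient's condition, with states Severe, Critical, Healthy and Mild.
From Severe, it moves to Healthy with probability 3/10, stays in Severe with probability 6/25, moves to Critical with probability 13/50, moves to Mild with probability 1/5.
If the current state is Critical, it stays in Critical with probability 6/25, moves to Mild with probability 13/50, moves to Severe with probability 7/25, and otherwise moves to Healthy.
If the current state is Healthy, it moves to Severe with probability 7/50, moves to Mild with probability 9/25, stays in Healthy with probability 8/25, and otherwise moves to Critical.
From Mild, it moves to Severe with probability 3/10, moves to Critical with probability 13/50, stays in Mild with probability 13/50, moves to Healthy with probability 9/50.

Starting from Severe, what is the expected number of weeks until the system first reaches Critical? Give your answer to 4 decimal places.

4.2008

Let t(s) be the expected number of weeks to first reach Critical from state s, with t(Critical) = 0. Conditioning on the first week:
t(Severe) = 1 + 0.24·t(Severe) + 0.3·t(Healthy) + 0.2·t(Mild)
t(Healthy) = 1 + 0.14·t(Severe) + 0.32·t(Healthy) + 0.36·t(Mild)
t(Mild) = 1 + 0.3·t(Severe) + 0.18·t(Healthy) + 0.26·t(Mild)
Solving: t(Severe) = 4.2008, t(Healthy) = 4.5367, t(Mild) = 4.1579.
Expected weeks from Severe to Critical: 4.2008.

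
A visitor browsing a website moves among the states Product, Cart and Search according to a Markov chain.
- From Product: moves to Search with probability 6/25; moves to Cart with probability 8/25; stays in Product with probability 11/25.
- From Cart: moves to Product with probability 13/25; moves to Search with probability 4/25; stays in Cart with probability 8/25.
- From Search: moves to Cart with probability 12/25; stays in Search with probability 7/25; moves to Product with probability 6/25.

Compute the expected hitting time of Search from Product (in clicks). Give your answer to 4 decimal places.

4.6642

Let t(s) be the expected number of clicks to first reach Search from state s, with t(Search) = 0. Conditioning on the first click:
t(Product) = 1 + 0.44·t(Product) + 0.32·t(Cart)
t(Cart) = 1 + 0.52·t(Product) + 0.32·t(Cart)
Solving: t(Product) = 4.6642, t(Cart) = 5.0373.
Expected clicks from Product to Search: 4.6642.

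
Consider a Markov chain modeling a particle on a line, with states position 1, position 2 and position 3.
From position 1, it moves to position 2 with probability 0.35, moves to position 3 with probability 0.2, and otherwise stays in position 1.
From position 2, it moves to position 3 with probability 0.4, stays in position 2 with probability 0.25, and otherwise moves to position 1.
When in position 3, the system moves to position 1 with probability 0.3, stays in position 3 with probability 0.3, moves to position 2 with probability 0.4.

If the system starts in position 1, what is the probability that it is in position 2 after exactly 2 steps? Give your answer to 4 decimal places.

Sum over the intermediate state after 1 step:
P = P(position 1→position 1)·P(position 1→position 2) + P(position 1→position 2)·P(position 2→position 2) + P(position 1→position 3)·P(position 3→position 2)
  = 0.45×0.35 + 0.35×0.25 + 0.2×0.4
  = 0.1575 + 0.0875 + 0.0800 = 0.3250

0.3250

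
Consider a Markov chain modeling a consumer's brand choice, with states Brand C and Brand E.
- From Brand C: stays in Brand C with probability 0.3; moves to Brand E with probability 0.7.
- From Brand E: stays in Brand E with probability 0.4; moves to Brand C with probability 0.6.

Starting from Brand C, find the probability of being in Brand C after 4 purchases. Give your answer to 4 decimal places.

Propagate the distribution vector 4 purchases from Brand C.
After 0 purchases: (1.0000, 0.0000)
After 1 purchase: (0.3000, 0.7000)
After 2 purchases: (0.5100, 0.4900)
After 3 purchases: (0.4470, 0.5530)
After 4 purchases: (0.4659, 0.5341)
P(in Brand C after 4 purchases) = 0.4659

0.4659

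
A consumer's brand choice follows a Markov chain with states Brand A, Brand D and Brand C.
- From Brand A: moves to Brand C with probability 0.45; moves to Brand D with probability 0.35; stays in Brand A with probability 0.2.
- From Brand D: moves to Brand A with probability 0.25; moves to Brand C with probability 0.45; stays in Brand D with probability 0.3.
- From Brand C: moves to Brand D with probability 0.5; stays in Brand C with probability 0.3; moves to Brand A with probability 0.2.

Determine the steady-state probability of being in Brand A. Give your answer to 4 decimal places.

Let the stationary distribution be π with π = πP and π_1 + π_2 + π_3 = 1.
π_1 = 0.2·π_1 + 0.25·π_2 + 0.2·π_3
π_2 = 0.35·π_1 + 0.3·π_2 + 0.5·π_3
Solving with the normalization constraint gives π = (0.2195, 0.3892, 0.3913).
So the stationary probability of Brand A is 0.2195.

0.2195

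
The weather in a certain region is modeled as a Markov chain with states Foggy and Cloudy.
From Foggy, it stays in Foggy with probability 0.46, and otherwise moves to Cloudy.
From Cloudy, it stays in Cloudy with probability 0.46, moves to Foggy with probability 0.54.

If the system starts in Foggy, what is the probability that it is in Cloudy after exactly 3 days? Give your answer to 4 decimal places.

0.5003

Propagate the distribution vector 3 days from Foggy.
After 0 days: (1.0000, 0.0000)
After 1 day: (0.4600, 0.5400)
After 2 days: (0.5032, 0.4968)
After 3 days: (0.4997, 0.5003)
P(in Cloudy after 3 days) = 0.5003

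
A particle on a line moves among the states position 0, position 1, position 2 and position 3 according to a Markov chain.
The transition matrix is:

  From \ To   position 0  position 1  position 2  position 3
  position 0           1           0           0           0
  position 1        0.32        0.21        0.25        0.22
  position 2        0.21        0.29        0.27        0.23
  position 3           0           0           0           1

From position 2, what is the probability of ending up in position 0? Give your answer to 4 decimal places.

Let h(s) be the probability of absorption at position 0 starting from transient state s. Then h(position 0) = 1 and h(position 3) = 0. By first-step analysis:
h(position 1) = 0.32·1 + 0.21·h(position 1) + 0.25·h(position 2) + 0.22·0
h(position 2) = 0.21·1 + 0.29·h(position 1) + 0.27·h(position 2) + 0.23·0
Solving: h(position 1) = 0.5674, h(position 2) = 0.5131.
Starting from position 2, the probability is 0.5131.

0.5131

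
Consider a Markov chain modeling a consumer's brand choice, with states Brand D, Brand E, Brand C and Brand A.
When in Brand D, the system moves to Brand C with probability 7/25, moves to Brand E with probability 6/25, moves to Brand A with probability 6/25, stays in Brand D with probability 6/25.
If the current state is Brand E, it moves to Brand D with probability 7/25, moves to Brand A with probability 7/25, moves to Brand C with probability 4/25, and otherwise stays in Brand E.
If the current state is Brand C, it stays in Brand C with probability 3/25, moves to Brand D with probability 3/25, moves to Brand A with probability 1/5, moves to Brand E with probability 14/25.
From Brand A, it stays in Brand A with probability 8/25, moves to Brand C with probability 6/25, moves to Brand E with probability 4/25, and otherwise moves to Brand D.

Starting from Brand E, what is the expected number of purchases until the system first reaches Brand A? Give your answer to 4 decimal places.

Let t(s) be the expected number of purchases to first reach Brand A from state s, with t(Brand A) = 0. Conditioning on the first purchase:
t(Brand D) = 1 + 0.24·t(Brand D) + 0.24·t(Brand E) + 0.28·t(Brand C)
t(Brand E) = 1 + 0.28·t(Brand D) + 0.28·t(Brand E) + 0.16·t(Brand C)
t(Brand C) = 1 + 0.12·t(Brand D) + 0.56·t(Brand E) + 0.12·t(Brand C)
Solving: t(Brand D) = 4.0909, t(Brand E) = 3.9091, t(Brand C) = 4.1818.
Expected purchases from Brand E to Brand A: 3.9091.

3.9091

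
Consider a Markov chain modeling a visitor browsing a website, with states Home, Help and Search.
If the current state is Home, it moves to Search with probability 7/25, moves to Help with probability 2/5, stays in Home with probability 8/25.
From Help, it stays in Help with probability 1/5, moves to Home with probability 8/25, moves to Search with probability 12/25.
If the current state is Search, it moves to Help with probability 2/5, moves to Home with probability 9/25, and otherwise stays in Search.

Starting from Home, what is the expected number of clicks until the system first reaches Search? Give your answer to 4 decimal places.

Let t(s) be the expected number of clicks to first reach Search from state s, with t(Search) = 0. Conditioning on the first click:
t(Home) = 1 + 0.32·t(Home) + 0.4·t(Help)
t(Help) = 1 + 0.32·t(Home) + 0.2·t(Help)
Solving: t(Home) = 2.8846, t(Help) = 2.4038.
Expected clicks from Home to Search: 2.8846.

2.8846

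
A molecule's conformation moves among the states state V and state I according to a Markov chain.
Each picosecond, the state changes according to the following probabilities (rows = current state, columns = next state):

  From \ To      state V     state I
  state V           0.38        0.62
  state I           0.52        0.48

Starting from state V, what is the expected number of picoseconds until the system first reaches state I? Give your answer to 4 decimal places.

1.6129

Let t(s) be the expected number of picoseconds to first reach state I from state s, with t(state I) = 0. Conditioning on the first picosecond:
t(state V) = 1 + 0.38·t(state V)
Solving: t(state V) = 1.6129.
Expected picoseconds from state V to state I: 1.6129.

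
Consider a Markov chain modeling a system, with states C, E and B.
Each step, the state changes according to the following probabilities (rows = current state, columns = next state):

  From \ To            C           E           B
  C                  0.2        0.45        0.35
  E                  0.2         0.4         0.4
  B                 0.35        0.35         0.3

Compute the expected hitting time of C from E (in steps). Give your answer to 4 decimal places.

Let t(s) be the expected number of steps to first reach C from state s, with t(C) = 0. Conditioning on the first step:
t(E) = 1 + 0.4·t(E) + 0.4·t(B)
t(B) = 1 + 0.35·t(E) + 0.3·t(B)
Solving: t(E) = 3.9286, t(B) = 3.3929.
Expected steps from E to C: 3.9286.

3.9286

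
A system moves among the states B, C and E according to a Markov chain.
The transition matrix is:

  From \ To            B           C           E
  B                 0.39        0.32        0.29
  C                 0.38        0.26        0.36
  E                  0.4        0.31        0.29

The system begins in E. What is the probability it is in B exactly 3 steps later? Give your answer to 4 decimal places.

Propagate the distribution vector 3 steps from E.
After 0 steps: (0.0000, 0.0000, 1.0000)
After 1 step: (0.4000, 0.3100, 0.2900)
After 2 steps: (0.3898, 0.2985, 0.3117)
After 3 steps: (0.3901, 0.2990, 0.3109)
P(in B after 3 steps) = 0.3901

0.3901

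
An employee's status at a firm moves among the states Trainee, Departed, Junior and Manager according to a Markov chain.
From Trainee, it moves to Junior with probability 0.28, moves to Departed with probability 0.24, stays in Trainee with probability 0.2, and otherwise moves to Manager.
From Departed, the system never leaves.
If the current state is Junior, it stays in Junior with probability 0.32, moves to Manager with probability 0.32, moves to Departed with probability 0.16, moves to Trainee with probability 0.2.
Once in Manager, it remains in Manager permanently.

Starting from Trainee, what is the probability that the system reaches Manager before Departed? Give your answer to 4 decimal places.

Let h(s) be the probability of absorption at Manager starting from transient state s. Then h(Manager) = 1 and h(Departed) = 0. By first-step analysis:
h(Trainee) = 0.2·h(Trainee) + 0.24·0 + 0.28·h(Junior) + 0.28·1
h(Junior) = 0.2·h(Trainee) + 0.16·0 + 0.32·h(Junior) + 0.32·1
Solving: h(Trainee) = 0.5738, h(Junior) = 0.6393.
Starting from Trainee, the probability is 0.5738.

0.5738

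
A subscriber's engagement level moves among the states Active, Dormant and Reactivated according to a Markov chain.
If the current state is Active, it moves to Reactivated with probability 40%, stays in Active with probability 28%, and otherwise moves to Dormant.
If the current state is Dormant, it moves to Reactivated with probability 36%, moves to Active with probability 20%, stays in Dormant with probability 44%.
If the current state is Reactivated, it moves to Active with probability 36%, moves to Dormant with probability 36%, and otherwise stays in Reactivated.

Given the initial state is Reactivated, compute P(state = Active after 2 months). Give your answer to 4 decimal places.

Sum over the intermediate state after 1 month:
P = P(Reactivated→Active)·P(Active→Active) + P(Reactivated→Dormant)·P(Dormant→Active) + P(Reactivated→Reactivated)·P(Reactivated→Active)
  = 0.36×0.28 + 0.36×0.2 + 0.28×0.36
  = 0.1008 + 0.0720 + 0.1008 = 0.2736

0.2736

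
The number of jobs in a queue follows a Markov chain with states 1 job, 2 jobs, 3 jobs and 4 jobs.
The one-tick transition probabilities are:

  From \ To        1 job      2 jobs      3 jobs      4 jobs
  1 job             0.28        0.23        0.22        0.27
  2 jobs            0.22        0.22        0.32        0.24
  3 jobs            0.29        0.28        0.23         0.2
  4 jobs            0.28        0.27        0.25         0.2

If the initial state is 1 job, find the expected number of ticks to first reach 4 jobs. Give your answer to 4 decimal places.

4.0725

Let t(s) be the expected number of ticks to first reach 4 jobs from state s, with t(4 jobs) = 0. Conditioning on the first tick:
t(1 job) = 1 + 0.28·t(1 job) + 0.23·t(2 jobs) + 0.22·t(3 jobs)
t(2 jobs) = 1 + 0.22·t(1 job) + 0.22·t(2 jobs) + 0.32·t(3 jobs)
t(3 jobs) = 1 + 0.29·t(1 job) + 0.28·t(2 jobs) + 0.23·t(3 jobs)
Solving: t(1 job) = 4.0725, t(2 jobs) = 4.2227, t(3 jobs) = 4.3680.
Expected ticks from 1 job to 4 jobs: 4.0725.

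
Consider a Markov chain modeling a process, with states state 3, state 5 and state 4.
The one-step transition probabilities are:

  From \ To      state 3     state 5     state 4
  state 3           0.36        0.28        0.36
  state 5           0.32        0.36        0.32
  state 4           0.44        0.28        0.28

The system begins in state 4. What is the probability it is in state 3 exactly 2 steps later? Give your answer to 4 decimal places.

Sum over the intermediate state after 1 step:
P = P(state 4→state 3)·P(state 3→state 3) + P(state 4→state 5)·P(state 5→state 3) + P(state 4→state 4)·P(state 4→state 3)
  = 0.44×0.36 + 0.28×0.32 + 0.28×0.44
  = 0.1584 + 0.0896 + 0.1232 = 0.3712

0.3712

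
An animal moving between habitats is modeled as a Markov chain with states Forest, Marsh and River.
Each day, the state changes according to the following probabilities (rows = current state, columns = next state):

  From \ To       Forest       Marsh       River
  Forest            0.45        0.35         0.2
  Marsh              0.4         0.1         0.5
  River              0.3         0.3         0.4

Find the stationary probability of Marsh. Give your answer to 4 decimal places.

Let the stationary distribution be π with π = πP and π_1 + π_2 + π_3 = 1.
π_1 = 0.45·π_1 + 0.4·π_2 + 0.3·π_3
π_2 = 0.35·π_1 + 0.1·π_2 + 0.3·π_3
Solving with the normalization constraint gives π = (0.3842, 0.2660, 0.3498).
So the stationary probability of Marsh is 0.2660.

0.2660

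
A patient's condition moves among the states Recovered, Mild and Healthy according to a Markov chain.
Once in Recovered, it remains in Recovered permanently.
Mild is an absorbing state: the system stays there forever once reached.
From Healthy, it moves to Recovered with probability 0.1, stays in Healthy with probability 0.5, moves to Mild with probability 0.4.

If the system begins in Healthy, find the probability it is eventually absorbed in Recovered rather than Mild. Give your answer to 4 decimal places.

Let h(s) be the probability of absorption at Recovered starting from transient state s. Then h(Recovered) = 1 and h(Mild) = 0. By first-step analysis:
h(Healthy) = 0.1·1 + 0.4·0 + 0.5·h(Healthy)
Solving: h(Healthy) = 0.2000.
Starting from Healthy, the probability is 0.2000.

0.2000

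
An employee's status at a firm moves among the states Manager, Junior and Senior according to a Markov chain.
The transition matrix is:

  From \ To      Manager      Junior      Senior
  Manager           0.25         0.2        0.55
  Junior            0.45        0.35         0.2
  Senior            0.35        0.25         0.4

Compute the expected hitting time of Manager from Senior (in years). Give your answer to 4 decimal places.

2.6471

Let t(s) be the expected number of years to first reach Manager from state s, with t(Manager) = 0. Conditioning on the first year:
t(Junior) = 1 + 0.35·t(Junior) + 0.2·t(Senior)
t(Senior) = 1 + 0.25·t(Junior) + 0.4·t(Senior)
Solving: t(Junior) = 2.3529, t(Senior) = 2.6471.
Expected years from Senior to Manager: 2.6471.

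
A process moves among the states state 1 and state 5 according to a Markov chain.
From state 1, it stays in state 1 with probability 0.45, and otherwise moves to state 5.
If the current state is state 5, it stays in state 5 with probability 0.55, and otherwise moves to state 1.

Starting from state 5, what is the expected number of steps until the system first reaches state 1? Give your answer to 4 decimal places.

Let t(s) be the expected number of steps to first reach state 1 from state s, with t(state 1) = 0. Conditioning on the first step:
t(state 5) = 1 + 0.55·t(state 5)
Solving: t(state 5) = 2.2222.
Expected steps from state 5 to state 1: 2.2222.

2.2222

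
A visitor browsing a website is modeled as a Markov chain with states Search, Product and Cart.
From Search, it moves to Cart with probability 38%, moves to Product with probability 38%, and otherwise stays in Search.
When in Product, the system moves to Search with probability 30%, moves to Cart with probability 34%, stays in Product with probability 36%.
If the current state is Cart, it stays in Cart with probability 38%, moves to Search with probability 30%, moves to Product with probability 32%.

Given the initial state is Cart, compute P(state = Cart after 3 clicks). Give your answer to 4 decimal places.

0.3660

Propagate the distribution vector 3 clicks from Cart.
After 0 clicks: (0.0000, 0.0000, 1.0000)
After 1 click: (0.3000, 0.3200, 0.3800)
After 2 clicks: (0.2820, 0.3508, 0.3672)
After 3 clicks: (0.2831, 0.3510, 0.3660)
P(in Cart after 3 clicks) = 0.3660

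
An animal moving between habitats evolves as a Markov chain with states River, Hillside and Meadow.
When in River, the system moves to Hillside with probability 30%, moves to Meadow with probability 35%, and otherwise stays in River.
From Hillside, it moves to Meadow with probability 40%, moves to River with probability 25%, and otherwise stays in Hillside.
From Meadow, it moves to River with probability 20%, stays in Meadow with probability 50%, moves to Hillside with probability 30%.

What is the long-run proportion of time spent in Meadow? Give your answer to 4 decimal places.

Let the stationary distribution be π with π = πP and π_1 + π_2 + π_3 = 1.
π_1 = 0.35·π_1 + 0.25·π_2 + 0.2·π_3
π_2 = 0.3·π_1 + 0.35·π_2 + 0.3·π_3
Solving with the normalization constraint gives π = (0.2539, 0.3158, 0.4303).
So the stationary probability of Meadow is 0.4303.

0.4303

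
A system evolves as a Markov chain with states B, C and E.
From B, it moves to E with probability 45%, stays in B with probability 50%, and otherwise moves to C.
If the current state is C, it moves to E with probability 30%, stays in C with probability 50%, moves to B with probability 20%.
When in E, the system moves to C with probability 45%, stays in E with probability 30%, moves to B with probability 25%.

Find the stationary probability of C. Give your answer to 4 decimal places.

0.3430

Let the stationary distribution be π with π = πP and π_1 + π_2 + π_3 = 1.
π_1 = 0.5·π_1 + 0.2·π_2 + 0.25·π_3
π_2 = 0.05·π_1 + 0.5·π_2 + 0.45·π_3
Solving with the normalization constraint gives π = (0.3105, 0.3430, 0.3466).
So the stationary probability of C is 0.3430.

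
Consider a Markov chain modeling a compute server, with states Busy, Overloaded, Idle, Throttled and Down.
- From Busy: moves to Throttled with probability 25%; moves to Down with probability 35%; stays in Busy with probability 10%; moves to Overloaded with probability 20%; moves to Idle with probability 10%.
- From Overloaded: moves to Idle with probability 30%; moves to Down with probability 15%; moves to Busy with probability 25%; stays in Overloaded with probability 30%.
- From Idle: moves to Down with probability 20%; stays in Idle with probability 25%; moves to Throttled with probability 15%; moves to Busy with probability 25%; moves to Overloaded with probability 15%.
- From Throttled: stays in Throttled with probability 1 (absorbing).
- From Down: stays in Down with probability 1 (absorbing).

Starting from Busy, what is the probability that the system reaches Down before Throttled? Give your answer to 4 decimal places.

Let h(s) be the probability of absorption at Down starting from transient state s. Then h(Down) = 1 and h(Throttled) = 0. By first-step analysis:
h(Busy) = 0.1·h(Busy) + 0.2·h(Overloaded) + 0.1·h(Idle) + 0.25·0 + 0.35·1
h(Overloaded) = 0.25·h(Busy) + 0.3·h(Overloaded) + 0.3·h(Idle) + 0.15·1
h(Idle) = 0.25·h(Busy) + 0.15·h(Overloaded) + 0.25·h(Idle) + 0.15·0 + 0.2·1
Solving: h(Busy) = 0.6106, h(Overloaded) = 0.6933, h(Idle) = 0.6089.
Starting from Busy, the probability is 0.6106.

0.6106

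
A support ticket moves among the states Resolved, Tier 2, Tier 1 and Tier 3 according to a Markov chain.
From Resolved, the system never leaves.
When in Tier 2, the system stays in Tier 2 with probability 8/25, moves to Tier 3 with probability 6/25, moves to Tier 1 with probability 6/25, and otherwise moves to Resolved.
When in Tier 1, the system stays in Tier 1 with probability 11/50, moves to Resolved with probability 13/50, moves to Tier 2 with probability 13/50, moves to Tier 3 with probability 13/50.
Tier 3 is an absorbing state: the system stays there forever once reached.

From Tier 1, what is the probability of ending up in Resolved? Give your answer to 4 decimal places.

Let h(s) be the probability of absorption at Resolved starting from transient state s. Then h(Resolved) = 1 and h(Tier 3) = 0. By first-step analysis:
h(Tier 2) = 0.2·1 + 0.32·h(Tier 2) + 0.24·h(Tier 1) + 0.24·0
h(Tier 1) = 0.26·1 + 0.26·h(Tier 2) + 0.22·h(Tier 1) + 0.26·0
Solving: h(Tier 2) = 0.4667, h(Tier 1) = 0.4889.
Starting from Tier 1, the probability is 0.4889.

0.4889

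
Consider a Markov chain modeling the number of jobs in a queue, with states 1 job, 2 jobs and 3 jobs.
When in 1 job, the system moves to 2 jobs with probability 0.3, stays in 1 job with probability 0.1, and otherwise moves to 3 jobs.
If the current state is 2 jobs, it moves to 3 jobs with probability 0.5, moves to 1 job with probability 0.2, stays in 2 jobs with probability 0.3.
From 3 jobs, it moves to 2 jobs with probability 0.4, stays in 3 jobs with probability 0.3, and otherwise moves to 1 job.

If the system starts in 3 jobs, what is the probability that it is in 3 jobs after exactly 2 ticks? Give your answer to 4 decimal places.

Sum over the intermediate state after 1 tick:
P = P(3 jobs→1 job)·P(1 job→3 jobs) + P(3 jobs→2 jobs)·P(2 jobs→3 jobs) + P(3 jobs→3 jobs)·P(3 jobs→3 jobs)
  = 0.3×0.6 + 0.4×0.5 + 0.3×0.3
  = 0.1800 + 0.2000 + 0.0900 = 0.4700

0.4700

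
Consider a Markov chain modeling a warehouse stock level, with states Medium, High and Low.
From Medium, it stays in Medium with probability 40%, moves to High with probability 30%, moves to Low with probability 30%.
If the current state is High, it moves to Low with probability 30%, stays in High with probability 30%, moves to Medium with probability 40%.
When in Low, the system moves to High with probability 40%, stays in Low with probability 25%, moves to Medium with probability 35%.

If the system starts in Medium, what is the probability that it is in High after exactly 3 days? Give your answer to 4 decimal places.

Propagate the distribution vector 3 days from Medium.
After 0 days: (1.0000, 0.0000, 0.0000)
After 1 day: (0.4000, 0.3000, 0.3000)
After 2 days: (0.3850, 0.3300, 0.2850)
After 3 days: (0.3858, 0.3285, 0.2858)
P(in High after 3 days) = 0.3285

0.3285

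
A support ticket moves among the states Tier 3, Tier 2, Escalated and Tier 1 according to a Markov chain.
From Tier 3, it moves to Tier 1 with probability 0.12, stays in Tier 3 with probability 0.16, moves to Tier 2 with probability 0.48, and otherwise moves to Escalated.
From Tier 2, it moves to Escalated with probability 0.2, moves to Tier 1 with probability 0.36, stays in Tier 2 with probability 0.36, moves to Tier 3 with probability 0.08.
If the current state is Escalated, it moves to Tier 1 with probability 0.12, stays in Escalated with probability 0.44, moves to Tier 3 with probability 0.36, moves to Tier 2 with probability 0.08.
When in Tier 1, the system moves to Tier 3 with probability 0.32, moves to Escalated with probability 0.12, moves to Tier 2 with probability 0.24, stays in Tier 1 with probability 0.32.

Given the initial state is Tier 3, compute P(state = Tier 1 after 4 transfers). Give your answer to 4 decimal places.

0.2359

Propagate the distribution vector 4 transfers from Tier 3.
After 0 transfers: (1.0000, 0.0000, 0.0000, 0.0000)
After 1 transfer: (0.1600, 0.4800, 0.2400, 0.1200)
After 2 transfers: (0.1888, 0.2976, 0.2544, 0.2592)
After 3 transfers: (0.2285, 0.2803, 0.2479, 0.2433)
After 4 transfers: (0.2261, 0.2888, 0.2492, 0.2359)
P(in Tier 1 after 4 transfers) = 0.2359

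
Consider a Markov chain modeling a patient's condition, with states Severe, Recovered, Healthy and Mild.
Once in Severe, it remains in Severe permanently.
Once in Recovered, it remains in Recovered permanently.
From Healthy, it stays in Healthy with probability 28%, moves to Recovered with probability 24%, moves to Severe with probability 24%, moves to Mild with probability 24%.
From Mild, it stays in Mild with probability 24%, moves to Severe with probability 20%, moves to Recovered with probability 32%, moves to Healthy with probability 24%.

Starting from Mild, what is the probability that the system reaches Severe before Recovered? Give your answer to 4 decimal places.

Let h(s) be the probability of absorption at Severe starting from transient state s. Then h(Severe) = 1 and h(Recovered) = 0. By first-step analysis:
h(Healthy) = 0.24·1 + 0.24·0 + 0.28·h(Healthy) + 0.24·h(Mild)
h(Mild) = 0.2·1 + 0.32·0 + 0.24·h(Healthy) + 0.24·h(Mild)
Solving: h(Healthy) = 0.4706, h(Mild) = 0.4118.
Starting from Mild, the probability is 0.4118.

0.4118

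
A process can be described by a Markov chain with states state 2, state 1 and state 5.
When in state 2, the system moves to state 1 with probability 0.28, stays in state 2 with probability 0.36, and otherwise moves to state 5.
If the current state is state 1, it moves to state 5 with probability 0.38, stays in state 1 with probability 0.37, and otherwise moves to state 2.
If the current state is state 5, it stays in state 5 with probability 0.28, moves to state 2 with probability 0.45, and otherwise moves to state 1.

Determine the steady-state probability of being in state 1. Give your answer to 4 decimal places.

0.3040

Let the stationary distribution be π with π = πP and π_1 + π_2 + π_3 = 1.
π_1 = 0.36·π_1 + 0.25·π_2 + 0.45·π_3
π_2 = 0.28·π_1 + 0.37·π_2 + 0.27·π_3
Solving with the normalization constraint gives π = (0.3571, 0.3040, 0.3390).
So the stationary probability of state 1 is 0.3040.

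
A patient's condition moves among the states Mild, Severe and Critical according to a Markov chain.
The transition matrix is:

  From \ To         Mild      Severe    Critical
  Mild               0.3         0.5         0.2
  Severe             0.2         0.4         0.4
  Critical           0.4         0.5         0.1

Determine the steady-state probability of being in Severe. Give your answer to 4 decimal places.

0.4545

Let the stationary distribution be π with π = πP and π_1 + π_2 + π_3 = 1.
π_1 = 0.3·π_1 + 0.2·π_2 + 0.4·π_3
π_2 = 0.5·π_1 + 0.4·π_2 + 0.5·π_3
Solving with the normalization constraint gives π = (0.2810, 0.4545, 0.2645).
So the stationary probability of Severe is 0.4545.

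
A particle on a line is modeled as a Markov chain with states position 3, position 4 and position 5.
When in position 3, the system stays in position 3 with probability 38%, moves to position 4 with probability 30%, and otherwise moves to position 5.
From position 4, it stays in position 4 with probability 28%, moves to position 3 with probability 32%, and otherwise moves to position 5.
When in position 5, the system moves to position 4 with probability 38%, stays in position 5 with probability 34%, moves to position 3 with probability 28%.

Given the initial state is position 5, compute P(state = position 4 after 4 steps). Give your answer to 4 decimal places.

0.3218

Propagate the distribution vector 4 steps from position 5.
After 0 steps: (0.0000, 0.0000, 1.0000)
After 1 step: (0.2800, 0.3800, 0.3400)
After 2 steps: (0.3232, 0.3196, 0.3572)
After 3 steps: (0.3251, 0.3222, 0.3527)
After 4 steps: (0.3254, 0.3218, 0.3528)
P(in position 4 after 4 steps) = 0.3218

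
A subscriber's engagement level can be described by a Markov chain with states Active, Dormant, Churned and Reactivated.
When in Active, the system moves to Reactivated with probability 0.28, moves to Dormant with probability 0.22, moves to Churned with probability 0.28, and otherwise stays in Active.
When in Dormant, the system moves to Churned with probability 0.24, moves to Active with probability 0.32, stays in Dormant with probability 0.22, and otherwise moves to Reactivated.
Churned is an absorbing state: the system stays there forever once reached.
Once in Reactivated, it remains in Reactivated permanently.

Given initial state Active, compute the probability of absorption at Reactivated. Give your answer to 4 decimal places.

Let h(s) be the probability of absorption at Reactivated starting from transient state s. Then h(Reactivated) = 1 and h(Churned) = 0. By first-step analysis:
h(Active) = 0.22·h(Active) + 0.22·h(Dormant) + 0.28·0 + 0.28·1
h(Dormant) = 0.32·h(Active) + 0.22·h(Dormant) + 0.24·0 + 0.22·1
Solving: h(Active) = 0.4959, h(Dormant) = 0.4855.
Starting from Active, the probability is 0.4959.

0.4959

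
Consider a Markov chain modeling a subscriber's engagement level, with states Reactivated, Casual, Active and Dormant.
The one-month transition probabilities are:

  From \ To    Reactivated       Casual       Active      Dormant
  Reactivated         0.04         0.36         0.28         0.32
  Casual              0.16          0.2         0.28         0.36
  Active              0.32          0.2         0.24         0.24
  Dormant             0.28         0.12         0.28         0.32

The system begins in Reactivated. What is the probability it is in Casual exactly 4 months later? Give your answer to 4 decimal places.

0.2094

Propagate the distribution vector 4 months from Reactivated.
After 0 months: (1.0000, 0.0000, 0.0000, 0.0000)
After 1 month: (0.0400, 0.3600, 0.2800, 0.3200)
After 2 months: (0.2384, 0.1808, 0.2688, 0.3120)
After 3 months: (0.2118, 0.2132, 0.2692, 0.3057)
After 4 months: (0.2143, 0.2094, 0.2692, 0.3070)
P(in Casual after 4 months) = 0.2094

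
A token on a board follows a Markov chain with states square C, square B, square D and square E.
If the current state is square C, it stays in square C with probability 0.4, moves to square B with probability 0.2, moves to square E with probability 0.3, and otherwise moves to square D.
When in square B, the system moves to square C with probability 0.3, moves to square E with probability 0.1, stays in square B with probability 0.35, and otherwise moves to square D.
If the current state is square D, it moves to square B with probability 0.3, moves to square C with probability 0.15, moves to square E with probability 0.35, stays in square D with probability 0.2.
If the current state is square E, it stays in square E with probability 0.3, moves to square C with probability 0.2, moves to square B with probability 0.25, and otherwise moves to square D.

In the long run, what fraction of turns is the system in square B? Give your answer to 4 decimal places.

0.2738

Let the stationary distribution be π with π = πP and π_1 + π_2 + π_3 + π_4 = 1.
π_1 = 0.4·π_1 + 0.3·π_2 + 0.15·π_3 + 0.2·π_4
π_2 = 0.2·π_1 + 0.35·π_2 + 0.3·π_3 + 0.25·π_4
π_3 = 0.1·π_1 + 0.25·π_2 + 0.2·π_3 + 0.25·π_4
Solving with the normalization constraint gives π = (0.2718, 0.2738, 0.1993, 0.2552).
So the stationary probability of square B is 0.2738.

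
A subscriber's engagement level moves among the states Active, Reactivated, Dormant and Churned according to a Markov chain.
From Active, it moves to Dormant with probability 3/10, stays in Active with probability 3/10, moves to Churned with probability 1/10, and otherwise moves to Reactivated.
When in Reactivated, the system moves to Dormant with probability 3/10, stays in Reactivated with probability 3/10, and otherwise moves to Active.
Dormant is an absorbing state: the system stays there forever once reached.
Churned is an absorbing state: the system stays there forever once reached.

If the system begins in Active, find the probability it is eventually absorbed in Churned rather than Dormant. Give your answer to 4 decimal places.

0.1892

Let h(s) be the probability of absorption at Churned starting from transient state s. Then h(Churned) = 1 and h(Dormant) = 0. By first-step analysis:
h(Active) = 0.3·h(Active) + 0.3·h(Reactivated) + 0.3·0 + 0.1·1
h(Reactivated) = 0.4·h(Active) + 0.3·h(Reactivated) + 0.3·0
Solving: h(Active) = 0.1892, h(Reactivated) = 0.1081.
Starting from Active, the probability is 0.1892.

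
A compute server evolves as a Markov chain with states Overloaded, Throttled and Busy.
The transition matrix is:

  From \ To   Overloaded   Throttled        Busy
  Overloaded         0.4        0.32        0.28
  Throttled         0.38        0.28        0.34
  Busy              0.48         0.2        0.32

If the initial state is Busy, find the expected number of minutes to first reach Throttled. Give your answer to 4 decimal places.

Let t(s) be the expected number of minutes to first reach Throttled from state s, with t(Throttled) = 0. Conditioning on the first minute:
t(Overloaded) = 1 + 0.4·t(Overloaded) + 0.28·t(Busy)
t(Busy) = 1 + 0.48·t(Overloaded) + 0.32·t(Busy)
Solving: t(Overloaded) = 3.5088, t(Busy) = 3.9474.
Expected minutes from Busy to Throttled: 3.9474.

3.9474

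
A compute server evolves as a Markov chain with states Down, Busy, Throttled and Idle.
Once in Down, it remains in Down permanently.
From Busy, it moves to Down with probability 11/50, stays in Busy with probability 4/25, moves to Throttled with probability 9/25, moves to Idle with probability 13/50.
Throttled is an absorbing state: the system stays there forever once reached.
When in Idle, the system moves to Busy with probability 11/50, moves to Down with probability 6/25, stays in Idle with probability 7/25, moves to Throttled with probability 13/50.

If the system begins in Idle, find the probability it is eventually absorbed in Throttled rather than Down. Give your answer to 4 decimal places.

0.5435

Let h(s) be the probability of absorption at Throttled starting from transient state s. Then h(Throttled) = 1 and h(Down) = 0. By first-step analysis:
h(Busy) = 0.22·0 + 0.16·h(Busy) + 0.36·1 + 0.26·h(Idle)
h(Idle) = 0.24·0 + 0.22·h(Busy) + 0.26·1 + 0.28·h(Idle)
Solving: h(Busy) = 0.5968, h(Idle) = 0.5435.
Starting from Idle, the probability is 0.5435.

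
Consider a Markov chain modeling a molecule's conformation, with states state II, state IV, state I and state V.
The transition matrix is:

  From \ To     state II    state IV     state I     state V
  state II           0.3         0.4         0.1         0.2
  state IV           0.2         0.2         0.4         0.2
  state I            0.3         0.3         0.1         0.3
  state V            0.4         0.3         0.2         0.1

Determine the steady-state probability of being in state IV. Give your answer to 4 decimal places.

0.2991

Let the stationary distribution be π with π = πP and π_1 + π_2 + π_3 + π_4 = 1.
π_1 = 0.3·π_1 + 0.2·π_2 + 0.3·π_3 + 0.4·π_4
π_2 = 0.4·π_1 + 0.2·π_2 + 0.3·π_3 + 0.3·π_4
π_3 = 0.1·π_1 + 0.4·π_2 + 0.1·π_3 + 0.2·π_4
Solving with the normalization constraint gives π = (0.2902, 0.2991, 0.2098, 0.2009).
So the stationary probability of state IV is 0.2991.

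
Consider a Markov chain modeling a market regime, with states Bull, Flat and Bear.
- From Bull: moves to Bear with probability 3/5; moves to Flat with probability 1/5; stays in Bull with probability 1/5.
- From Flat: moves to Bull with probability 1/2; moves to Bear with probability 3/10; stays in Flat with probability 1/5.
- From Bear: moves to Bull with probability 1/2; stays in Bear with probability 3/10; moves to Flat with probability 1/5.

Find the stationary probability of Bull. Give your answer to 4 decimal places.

Let the stationary distribution be π with π = πP and π_1 + π_2 + π_3 = 1.
π_1 = 0.2·π_1 + 0.5·π_2 + 0.5·π_3
π_2 = 0.2·π_1 + 0.2·π_2 + 0.2·π_3
Solving with the normalization constraint gives π = (0.3846, 0.2000, 0.4154).
So the stationary probability of Bull is 0.3846.

0.3846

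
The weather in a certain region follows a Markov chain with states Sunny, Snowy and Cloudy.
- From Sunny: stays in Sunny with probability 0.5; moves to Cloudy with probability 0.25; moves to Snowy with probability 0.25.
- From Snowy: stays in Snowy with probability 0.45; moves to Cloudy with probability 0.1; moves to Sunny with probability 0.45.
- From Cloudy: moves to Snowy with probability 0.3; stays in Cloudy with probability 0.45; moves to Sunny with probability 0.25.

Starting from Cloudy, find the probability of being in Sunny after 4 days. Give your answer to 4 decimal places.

Propagate the distribution vector 4 days from Cloudy.
After 0 days: (0.0000, 0.0000, 1.0000)
After 1 day: (0.2500, 0.3000, 0.4500)
After 2 days: (0.3725, 0.3325, 0.2950)
After 3 days: (0.4096, 0.3313, 0.2591)
After 4 days: (0.4187, 0.3292, 0.2521)
P(in Sunny after 4 days) = 0.4187

0.4187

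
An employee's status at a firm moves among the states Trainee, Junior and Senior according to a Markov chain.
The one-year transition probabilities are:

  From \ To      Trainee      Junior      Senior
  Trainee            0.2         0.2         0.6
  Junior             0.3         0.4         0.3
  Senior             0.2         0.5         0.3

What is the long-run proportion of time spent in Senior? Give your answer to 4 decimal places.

Let the stationary distribution be π with π = πP and π_1 + π_2 + π_3 = 1.
π_1 = 0.2·π_1 + 0.3·π_2 + 0.2·π_3
π_2 = 0.2·π_1 + 0.4·π_2 + 0.5·π_3
Solving with the normalization constraint gives π = (0.2389, 0.3894, 0.3717).
So the stationary probability of Senior is 0.3717.

0.3717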